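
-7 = -7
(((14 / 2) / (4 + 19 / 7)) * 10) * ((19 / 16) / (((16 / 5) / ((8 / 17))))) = 23275 / 12784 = 1.82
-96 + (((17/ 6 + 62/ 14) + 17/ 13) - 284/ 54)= -455477/ 4914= -92.69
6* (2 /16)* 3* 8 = 18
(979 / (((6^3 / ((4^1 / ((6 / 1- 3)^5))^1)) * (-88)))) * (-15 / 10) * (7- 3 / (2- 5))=89 / 8748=0.01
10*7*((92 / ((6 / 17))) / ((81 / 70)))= 3831800 / 243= 15768.72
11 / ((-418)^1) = -1 / 38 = -0.03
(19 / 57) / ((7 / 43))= 43 / 21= 2.05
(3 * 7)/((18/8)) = 28/3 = 9.33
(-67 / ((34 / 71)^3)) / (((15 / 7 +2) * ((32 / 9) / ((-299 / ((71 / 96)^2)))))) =3225873924 / 142477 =22641.37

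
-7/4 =-1.75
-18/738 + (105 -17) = 87.98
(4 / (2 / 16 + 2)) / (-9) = -32 / 153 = -0.21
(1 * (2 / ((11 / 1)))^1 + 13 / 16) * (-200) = -4375 / 22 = -198.86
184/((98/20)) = 1840/49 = 37.55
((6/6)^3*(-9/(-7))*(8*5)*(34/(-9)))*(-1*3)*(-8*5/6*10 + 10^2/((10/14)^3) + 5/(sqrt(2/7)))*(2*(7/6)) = 3400*sqrt(14) + 847552/3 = 295238.97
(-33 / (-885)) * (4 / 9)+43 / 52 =116453 / 138060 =0.84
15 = 15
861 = 861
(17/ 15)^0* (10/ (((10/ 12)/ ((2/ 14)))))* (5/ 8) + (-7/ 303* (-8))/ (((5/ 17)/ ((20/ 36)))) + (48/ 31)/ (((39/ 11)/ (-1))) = 15136571/ 15385734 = 0.98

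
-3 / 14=-0.21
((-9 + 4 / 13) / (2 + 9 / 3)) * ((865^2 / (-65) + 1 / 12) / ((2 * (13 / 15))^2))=3043757265 / 456976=6660.65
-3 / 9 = -1 / 3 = -0.33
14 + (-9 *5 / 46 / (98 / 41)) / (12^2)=1009587 / 72128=14.00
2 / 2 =1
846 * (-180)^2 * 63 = 1726855200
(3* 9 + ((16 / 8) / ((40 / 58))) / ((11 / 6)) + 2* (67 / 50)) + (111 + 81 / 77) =275879 / 1925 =143.31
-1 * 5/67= -5/67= -0.07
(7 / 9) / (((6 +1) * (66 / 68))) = 0.11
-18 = -18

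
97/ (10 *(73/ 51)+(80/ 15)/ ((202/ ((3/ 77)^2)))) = 6.78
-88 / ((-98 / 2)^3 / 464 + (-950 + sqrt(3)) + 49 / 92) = 10022459392* sqrt(3) / 164830412406697 + 12057231832448 / 164830412406697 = 0.07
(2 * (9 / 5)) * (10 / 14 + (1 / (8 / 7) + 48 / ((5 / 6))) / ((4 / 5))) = 148797 / 560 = 265.71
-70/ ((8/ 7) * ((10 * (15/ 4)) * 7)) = -7/ 30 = -0.23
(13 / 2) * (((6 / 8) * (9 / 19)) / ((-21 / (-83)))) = 9711 / 1064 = 9.13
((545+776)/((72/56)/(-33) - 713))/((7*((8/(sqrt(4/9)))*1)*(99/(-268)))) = 88507/1482408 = 0.06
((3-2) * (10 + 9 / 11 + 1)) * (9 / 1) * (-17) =-19890 / 11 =-1808.18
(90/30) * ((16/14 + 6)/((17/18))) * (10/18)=1500/119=12.61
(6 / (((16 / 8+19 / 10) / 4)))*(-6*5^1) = -2400 / 13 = -184.62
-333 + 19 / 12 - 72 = -4841 / 12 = -403.42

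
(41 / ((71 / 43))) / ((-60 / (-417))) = 245057 / 1420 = 172.58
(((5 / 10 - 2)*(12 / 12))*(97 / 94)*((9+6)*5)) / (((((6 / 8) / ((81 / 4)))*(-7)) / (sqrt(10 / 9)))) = 472.00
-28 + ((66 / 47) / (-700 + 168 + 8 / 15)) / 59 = -309489479 / 11053178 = -28.00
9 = 9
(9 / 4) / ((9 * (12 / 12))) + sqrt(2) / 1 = 1 / 4 + sqrt(2) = 1.66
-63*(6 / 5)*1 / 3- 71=-481 / 5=-96.20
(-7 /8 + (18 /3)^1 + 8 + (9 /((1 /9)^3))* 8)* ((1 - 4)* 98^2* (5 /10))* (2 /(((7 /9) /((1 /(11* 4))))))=-3889703349 /88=-44201174.42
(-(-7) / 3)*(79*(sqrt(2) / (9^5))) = 553*sqrt(2) / 177147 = 0.00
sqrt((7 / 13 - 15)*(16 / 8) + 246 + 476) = sqrt(117130) / 13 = 26.33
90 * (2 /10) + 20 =38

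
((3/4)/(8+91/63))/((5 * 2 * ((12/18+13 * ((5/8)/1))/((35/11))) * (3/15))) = 0.01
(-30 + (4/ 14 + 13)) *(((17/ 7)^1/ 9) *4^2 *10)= -35360/ 49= -721.63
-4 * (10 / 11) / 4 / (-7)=10 / 77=0.13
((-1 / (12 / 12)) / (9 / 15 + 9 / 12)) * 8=-160 / 27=-5.93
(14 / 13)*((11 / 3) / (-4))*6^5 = -99792 / 13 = -7676.31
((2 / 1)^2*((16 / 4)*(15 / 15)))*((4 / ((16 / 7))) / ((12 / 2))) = 14 / 3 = 4.67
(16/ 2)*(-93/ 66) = -11.27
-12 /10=-6 /5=-1.20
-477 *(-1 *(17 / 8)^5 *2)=677271789 / 16384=41337.39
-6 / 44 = -3 / 22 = -0.14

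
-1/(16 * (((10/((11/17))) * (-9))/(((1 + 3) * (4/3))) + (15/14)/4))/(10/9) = 231/106000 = 0.00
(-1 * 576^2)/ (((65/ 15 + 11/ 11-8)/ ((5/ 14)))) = 311040/ 7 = 44434.29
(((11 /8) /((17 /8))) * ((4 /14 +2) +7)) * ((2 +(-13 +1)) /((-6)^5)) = 3575 /462672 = 0.01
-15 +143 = 128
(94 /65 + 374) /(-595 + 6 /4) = -48808 /77155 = -0.63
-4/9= -0.44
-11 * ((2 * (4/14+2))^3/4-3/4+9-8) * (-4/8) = 364221/2744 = 132.73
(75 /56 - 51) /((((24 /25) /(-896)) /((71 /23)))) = 3290850 /23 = 143080.43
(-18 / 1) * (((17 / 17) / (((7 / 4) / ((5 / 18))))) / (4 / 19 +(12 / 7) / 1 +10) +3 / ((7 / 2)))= -86974 / 5551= -15.67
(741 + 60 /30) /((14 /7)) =371.50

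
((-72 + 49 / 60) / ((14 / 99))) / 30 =-46981 / 2800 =-16.78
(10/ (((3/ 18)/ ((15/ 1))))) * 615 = 553500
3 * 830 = 2490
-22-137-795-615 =-1569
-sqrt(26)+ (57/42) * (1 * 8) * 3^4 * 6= 36936/7 - sqrt(26)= 5271.47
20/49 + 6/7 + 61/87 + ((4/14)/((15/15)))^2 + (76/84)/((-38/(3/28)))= 2.05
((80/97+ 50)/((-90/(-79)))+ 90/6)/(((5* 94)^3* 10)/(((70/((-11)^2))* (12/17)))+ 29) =0.00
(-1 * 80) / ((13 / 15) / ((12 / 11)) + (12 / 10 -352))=14400 / 63001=0.23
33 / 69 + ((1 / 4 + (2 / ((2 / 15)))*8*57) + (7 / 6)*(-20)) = 1881601 / 276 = 6817.39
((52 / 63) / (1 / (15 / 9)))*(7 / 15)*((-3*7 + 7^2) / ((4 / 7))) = 2548 / 81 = 31.46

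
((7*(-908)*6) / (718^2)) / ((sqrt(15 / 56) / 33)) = -209748*sqrt(210) / 644405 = -4.72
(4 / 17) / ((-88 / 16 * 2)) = -4 / 187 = -0.02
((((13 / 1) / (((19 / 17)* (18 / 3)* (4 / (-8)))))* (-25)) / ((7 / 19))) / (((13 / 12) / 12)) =20400 / 7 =2914.29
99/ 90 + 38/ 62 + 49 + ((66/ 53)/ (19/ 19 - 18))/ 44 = 7082078/ 139655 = 50.71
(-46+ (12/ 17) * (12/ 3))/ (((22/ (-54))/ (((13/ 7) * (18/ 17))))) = 4637412/ 22253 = 208.39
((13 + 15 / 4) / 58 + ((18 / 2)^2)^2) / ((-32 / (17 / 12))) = -25877723 / 89088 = -290.47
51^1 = 51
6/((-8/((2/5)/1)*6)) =-1/20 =-0.05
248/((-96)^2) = 31/1152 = 0.03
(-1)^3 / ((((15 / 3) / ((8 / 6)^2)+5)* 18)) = -8 / 1125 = -0.01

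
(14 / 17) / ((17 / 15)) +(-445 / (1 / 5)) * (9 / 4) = -5786385 / 1156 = -5005.52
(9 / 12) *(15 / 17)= 45 / 68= 0.66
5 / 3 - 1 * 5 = -10 / 3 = -3.33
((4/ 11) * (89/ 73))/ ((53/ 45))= 16020/ 42559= 0.38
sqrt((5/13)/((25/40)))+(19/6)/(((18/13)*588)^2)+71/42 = 2*sqrt(26)/13+1136216779/672126336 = 2.47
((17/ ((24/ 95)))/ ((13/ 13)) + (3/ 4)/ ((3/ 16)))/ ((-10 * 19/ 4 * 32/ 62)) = -53041/ 18240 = -2.91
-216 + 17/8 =-1711/8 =-213.88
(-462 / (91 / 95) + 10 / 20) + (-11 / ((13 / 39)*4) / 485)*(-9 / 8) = -97205659 / 201760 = -481.79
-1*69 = -69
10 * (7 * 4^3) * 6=26880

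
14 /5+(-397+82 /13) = -25213 /65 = -387.89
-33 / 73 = -0.45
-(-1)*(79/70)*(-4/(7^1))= -0.64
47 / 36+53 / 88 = 1.91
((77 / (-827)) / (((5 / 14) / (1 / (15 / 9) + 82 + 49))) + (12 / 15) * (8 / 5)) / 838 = -0.04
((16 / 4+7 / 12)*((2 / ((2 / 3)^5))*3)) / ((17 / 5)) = 66825 / 1088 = 61.42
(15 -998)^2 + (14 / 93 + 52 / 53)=4762844059 / 4929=966290.13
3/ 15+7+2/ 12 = 7.37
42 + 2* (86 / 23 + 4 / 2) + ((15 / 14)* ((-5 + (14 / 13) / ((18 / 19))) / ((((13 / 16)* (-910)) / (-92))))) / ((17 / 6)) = 2243372774 / 42092323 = 53.30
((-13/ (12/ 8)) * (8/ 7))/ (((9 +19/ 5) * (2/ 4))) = -65/ 42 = -1.55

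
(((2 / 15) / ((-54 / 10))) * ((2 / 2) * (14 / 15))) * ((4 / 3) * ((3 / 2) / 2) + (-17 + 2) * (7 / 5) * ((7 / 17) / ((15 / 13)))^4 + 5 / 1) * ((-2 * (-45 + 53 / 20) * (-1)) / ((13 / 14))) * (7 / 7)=1324190820536276 / 111308697703125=11.90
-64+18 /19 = -1198 /19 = -63.05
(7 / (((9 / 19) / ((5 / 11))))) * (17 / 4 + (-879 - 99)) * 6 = -2590175 / 66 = -39245.08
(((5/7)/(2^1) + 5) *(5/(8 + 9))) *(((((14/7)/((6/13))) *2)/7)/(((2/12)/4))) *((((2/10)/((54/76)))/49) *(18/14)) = 98800/285719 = 0.35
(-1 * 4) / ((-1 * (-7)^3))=-4 / 343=-0.01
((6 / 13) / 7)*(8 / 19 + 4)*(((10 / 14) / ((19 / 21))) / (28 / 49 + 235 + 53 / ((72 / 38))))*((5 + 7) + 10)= 5987520 / 311676209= 0.02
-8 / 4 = -2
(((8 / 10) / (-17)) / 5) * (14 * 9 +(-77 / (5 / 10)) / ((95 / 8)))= -42952 / 40375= -1.06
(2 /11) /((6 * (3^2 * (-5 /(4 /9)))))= -4 /13365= -0.00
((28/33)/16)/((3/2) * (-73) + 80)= -7/3894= -0.00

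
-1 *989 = -989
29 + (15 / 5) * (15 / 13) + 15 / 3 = 487 / 13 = 37.46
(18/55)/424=9/11660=0.00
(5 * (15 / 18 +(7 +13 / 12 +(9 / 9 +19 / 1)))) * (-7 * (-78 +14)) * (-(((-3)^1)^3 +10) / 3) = 3303440 / 9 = 367048.89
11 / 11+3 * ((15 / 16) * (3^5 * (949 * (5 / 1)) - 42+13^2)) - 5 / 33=856223009 / 264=3243268.97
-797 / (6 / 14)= -5579 / 3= -1859.67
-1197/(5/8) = -9576/5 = -1915.20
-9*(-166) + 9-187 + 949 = 2265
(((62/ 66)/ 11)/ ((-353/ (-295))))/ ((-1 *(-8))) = 9145/ 1025112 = 0.01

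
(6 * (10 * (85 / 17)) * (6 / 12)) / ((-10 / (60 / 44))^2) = 675 / 242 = 2.79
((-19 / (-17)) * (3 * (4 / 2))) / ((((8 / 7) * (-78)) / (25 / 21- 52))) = 20273 / 5304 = 3.82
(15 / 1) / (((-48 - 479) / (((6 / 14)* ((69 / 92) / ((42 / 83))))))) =-3735 / 206584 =-0.02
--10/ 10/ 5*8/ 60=2/ 75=0.03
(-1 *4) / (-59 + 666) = -4 / 607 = -0.01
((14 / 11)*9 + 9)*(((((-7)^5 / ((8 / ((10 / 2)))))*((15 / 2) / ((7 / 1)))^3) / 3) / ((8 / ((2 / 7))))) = -8859375 / 2816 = -3146.08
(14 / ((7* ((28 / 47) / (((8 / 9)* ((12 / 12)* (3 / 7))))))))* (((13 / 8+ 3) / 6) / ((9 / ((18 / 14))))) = 1739 / 12348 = 0.14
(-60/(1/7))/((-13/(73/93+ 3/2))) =29750/403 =73.82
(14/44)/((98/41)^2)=1681/30184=0.06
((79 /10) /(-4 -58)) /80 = -79 /49600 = -0.00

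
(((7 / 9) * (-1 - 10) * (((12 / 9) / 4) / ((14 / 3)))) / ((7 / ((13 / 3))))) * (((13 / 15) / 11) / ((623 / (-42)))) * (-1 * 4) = -676 / 84105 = -0.01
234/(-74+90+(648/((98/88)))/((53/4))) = 303849/77800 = 3.91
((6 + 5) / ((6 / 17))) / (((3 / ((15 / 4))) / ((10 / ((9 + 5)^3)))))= 4675 / 32928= 0.14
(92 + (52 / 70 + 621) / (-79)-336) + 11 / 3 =-2058848 / 8295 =-248.20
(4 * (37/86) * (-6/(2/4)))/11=-888/473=-1.88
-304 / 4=-76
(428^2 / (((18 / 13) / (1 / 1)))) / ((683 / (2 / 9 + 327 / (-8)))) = -435645899 / 55323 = -7874.59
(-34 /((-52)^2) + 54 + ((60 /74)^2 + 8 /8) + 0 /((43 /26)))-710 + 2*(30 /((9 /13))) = -3152183459 /5552664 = -567.69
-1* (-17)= 17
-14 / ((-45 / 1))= 0.31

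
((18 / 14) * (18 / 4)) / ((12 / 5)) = 135 / 56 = 2.41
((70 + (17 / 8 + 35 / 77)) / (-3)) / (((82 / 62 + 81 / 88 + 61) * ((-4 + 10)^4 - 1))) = -65999 / 223422465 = -0.00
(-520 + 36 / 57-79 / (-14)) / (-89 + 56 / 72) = 1229859 / 211204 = 5.82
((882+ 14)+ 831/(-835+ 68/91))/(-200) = -67946011/15183400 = -4.48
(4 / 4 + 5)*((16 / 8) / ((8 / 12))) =18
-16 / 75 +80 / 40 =134 / 75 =1.79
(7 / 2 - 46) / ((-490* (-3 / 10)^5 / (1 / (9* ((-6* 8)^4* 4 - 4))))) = -21250 / 113773135329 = -0.00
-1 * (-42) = 42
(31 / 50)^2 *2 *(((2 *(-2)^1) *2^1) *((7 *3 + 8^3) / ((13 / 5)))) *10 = -315208 / 25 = -12608.32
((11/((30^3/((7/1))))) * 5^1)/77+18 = 97201/5400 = 18.00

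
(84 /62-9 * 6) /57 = -544 /589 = -0.92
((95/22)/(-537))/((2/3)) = -95/7876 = -0.01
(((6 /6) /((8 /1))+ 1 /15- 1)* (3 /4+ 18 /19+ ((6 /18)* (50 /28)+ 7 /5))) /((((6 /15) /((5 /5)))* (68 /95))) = -2858299 /274176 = -10.43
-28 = -28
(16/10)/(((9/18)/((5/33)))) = 16/33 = 0.48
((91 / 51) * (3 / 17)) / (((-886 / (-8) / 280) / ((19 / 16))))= 121030 / 128027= 0.95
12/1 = 12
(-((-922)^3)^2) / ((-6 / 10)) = 3071535439966963520 / 3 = 1023845146655654506.67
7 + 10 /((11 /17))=247 /11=22.45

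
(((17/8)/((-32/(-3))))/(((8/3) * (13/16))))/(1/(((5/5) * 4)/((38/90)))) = 6885/7904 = 0.87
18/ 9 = 2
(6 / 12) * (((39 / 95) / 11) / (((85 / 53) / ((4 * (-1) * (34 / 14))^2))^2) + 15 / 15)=8167747309 / 125452250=65.11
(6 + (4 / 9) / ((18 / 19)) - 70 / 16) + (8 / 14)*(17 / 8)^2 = 42407 / 9072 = 4.67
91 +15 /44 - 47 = 1951 /44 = 44.34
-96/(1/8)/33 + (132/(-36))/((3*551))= -1269625/54549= -23.27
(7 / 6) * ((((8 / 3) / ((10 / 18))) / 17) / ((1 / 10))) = 56 / 17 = 3.29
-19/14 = -1.36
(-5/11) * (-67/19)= 335/209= 1.60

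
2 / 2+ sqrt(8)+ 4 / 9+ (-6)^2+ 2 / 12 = 2 * sqrt(2)+ 677 / 18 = 40.44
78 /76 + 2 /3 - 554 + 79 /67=-4209515 /7638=-551.13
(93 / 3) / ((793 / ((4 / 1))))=124 / 793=0.16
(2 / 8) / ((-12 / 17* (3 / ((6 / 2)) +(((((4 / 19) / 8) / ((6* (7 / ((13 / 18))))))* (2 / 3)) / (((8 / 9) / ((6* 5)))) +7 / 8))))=-2261 / 12035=-0.19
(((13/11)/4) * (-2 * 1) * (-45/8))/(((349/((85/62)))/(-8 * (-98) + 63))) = 3828825/346208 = 11.06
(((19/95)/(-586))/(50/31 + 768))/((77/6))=-93/2691301690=-0.00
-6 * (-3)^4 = -486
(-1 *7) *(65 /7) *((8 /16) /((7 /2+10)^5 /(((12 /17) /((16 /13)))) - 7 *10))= -3380 /81303193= -0.00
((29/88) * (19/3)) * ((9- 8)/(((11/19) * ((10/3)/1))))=1.08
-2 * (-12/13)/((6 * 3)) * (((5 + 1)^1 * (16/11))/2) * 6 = 384/143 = 2.69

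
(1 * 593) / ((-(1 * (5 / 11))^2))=-71753 / 25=-2870.12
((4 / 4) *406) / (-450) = -203 / 225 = -0.90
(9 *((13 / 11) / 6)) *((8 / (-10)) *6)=-468 / 55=-8.51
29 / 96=0.30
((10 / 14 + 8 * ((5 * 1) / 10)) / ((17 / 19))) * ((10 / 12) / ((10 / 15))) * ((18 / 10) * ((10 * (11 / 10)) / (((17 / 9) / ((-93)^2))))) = 4831824393 / 8092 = 597111.27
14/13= 1.08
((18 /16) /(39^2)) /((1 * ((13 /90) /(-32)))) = -0.16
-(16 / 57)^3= -4096 / 185193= -0.02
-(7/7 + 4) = -5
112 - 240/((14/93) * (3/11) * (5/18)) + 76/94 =-6886550/329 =-20931.76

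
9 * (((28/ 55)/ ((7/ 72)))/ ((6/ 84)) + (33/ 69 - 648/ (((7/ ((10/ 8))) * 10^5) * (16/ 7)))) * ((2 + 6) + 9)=456994400571/ 40480000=11289.39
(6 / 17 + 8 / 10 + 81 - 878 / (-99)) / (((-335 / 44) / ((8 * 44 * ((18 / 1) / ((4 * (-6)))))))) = 269613344 / 85425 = 3156.14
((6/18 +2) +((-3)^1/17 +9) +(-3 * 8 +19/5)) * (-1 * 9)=6918/85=81.39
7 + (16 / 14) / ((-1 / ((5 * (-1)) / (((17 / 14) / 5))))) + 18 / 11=6015 / 187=32.17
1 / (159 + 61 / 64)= 64 / 10237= 0.01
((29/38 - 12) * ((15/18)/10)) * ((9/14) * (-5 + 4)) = 0.60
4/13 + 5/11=0.76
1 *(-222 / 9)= -24.67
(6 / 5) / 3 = 2 / 5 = 0.40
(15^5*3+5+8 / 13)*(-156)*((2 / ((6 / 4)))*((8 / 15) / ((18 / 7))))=-13267832704 / 135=-98280242.25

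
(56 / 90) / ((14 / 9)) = 2 / 5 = 0.40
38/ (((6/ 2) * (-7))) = -38/ 21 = -1.81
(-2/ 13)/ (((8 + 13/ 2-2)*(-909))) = 4/ 295425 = 0.00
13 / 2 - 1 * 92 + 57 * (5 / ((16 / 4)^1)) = -57 / 4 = -14.25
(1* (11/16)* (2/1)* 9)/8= 99/64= 1.55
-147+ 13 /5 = -722 /5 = -144.40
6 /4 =3 /2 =1.50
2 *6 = 12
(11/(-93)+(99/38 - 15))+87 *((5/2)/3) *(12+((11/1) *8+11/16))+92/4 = 413355341/56544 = 7310.33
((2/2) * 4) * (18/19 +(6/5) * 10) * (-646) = -33456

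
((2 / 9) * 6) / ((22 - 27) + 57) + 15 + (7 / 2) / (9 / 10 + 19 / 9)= 171091 / 10569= 16.19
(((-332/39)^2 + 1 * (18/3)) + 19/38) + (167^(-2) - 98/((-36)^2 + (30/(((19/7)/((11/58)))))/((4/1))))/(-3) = 6383418276879559/80809619843394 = 78.99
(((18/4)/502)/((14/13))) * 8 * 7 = 117/251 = 0.47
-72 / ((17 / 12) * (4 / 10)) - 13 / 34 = -4333 / 34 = -127.44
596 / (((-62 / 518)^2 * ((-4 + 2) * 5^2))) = -19990138 / 24025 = -832.06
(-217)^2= 47089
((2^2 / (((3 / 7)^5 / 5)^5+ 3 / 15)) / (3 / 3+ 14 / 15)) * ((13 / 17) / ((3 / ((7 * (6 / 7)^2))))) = 2801875508940783810614625000 / 206608384217188449172806137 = 13.56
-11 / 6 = -1.83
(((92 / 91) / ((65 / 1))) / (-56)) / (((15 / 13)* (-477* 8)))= 23 / 364618800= 0.00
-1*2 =-2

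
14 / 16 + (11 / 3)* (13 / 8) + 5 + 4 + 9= 149 / 6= 24.83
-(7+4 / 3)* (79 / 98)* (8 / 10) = -5.37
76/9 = 8.44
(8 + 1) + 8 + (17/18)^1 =323/18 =17.94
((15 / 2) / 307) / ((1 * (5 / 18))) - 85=-84.91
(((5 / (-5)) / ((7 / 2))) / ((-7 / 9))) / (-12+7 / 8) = -0.03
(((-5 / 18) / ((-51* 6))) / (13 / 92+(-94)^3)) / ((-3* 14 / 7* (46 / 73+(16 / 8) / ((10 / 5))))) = 1679 / 15025656697254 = 0.00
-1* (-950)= 950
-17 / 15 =-1.13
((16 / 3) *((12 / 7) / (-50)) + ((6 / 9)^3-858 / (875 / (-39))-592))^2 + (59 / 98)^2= 33532184441973961 / 109395562500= 306522.35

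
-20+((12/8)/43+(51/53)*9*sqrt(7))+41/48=-39445/2064+459*sqrt(7)/53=3.80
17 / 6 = 2.83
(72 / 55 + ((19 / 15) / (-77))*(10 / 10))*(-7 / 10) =-0.90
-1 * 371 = -371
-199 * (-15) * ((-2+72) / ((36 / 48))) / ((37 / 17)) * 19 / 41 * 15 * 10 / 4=3374542500 / 1517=2224484.18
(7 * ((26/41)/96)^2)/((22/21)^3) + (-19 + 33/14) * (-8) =4270635443645/32075524096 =133.14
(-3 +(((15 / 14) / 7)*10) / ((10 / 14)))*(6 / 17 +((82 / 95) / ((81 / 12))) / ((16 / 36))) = -6208 / 11305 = -0.55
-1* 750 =-750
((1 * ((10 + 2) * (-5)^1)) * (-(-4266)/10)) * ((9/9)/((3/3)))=-25596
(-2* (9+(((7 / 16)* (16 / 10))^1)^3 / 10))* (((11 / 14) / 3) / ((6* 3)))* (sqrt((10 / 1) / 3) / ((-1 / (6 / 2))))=993773* sqrt(30) / 3780000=1.44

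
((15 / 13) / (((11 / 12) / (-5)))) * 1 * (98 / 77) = -12600 / 1573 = -8.01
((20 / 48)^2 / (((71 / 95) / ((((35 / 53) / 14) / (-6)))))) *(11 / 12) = -130625 / 78029568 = -0.00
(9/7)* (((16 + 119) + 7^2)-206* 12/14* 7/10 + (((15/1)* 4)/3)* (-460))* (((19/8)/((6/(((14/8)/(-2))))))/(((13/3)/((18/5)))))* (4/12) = 1127.07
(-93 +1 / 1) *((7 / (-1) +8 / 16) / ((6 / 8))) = 797.33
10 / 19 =0.53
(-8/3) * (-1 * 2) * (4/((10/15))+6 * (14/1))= 480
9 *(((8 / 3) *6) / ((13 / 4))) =44.31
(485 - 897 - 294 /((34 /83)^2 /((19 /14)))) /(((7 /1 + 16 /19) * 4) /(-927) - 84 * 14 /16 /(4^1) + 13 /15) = 159.03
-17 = -17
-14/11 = -1.27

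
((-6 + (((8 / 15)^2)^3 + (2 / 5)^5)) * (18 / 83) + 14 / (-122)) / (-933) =9027053977 / 5978532796875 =0.00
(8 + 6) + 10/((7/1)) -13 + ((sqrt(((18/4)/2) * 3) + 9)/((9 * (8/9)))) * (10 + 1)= 18.38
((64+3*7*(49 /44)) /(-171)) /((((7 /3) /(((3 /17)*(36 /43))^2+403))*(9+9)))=-828055920215 /168862350888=-4.90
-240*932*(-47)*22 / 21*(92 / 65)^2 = 130506483712 / 5915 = 22063648.98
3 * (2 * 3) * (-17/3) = -102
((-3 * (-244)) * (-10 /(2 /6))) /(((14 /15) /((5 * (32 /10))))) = -2635200 /7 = -376457.14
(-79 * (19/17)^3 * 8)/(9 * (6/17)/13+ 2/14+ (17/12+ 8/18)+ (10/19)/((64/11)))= -377.26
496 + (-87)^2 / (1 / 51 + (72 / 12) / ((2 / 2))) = 538291 / 307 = 1753.39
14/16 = 7/8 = 0.88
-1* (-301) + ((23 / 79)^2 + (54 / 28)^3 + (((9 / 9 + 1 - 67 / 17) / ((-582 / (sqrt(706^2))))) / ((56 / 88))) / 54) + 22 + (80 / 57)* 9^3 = 19607829800335199 / 14486928289848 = 1353.48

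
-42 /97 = -0.43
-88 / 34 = -44 / 17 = -2.59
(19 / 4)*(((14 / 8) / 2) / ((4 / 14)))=931 / 64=14.55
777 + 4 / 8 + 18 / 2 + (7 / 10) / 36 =283147 / 360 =786.52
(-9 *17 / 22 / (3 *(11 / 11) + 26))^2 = 23409 / 407044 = 0.06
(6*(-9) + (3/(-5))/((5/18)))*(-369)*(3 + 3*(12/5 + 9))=96362136/125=770897.09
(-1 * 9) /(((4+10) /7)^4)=-9 /16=-0.56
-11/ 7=-1.57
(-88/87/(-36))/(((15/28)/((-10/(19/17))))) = -20944/44631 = -0.47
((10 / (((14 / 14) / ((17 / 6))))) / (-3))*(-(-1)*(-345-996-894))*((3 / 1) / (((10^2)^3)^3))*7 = 17731 / 40000000000000000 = 0.00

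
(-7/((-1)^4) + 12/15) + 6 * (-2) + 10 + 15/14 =-499/70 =-7.13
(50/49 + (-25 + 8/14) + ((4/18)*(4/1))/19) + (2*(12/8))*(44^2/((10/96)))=2334952411/41895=55733.44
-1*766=-766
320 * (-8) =-2560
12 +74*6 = 456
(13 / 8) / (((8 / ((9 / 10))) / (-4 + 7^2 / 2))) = 4797 / 1280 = 3.75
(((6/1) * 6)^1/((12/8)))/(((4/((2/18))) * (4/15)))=5/2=2.50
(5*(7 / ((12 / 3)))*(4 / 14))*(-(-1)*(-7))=-35 / 2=-17.50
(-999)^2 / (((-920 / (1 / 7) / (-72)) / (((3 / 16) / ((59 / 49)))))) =188622189 / 108560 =1737.49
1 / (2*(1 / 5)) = 5 / 2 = 2.50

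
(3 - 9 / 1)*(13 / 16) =-39 / 8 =-4.88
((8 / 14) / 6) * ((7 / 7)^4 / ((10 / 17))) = 0.16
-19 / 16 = -1.19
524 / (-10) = -262 / 5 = -52.40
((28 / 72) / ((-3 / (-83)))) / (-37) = -581 / 1998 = -0.29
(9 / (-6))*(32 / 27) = -16 / 9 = -1.78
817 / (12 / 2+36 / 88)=17974 / 141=127.48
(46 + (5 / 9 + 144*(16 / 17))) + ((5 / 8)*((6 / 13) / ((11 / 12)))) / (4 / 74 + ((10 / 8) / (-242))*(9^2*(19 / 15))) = 1230143791 / 6780501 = 181.42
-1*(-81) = 81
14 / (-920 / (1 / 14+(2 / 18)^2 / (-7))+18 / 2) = -1106 / 1042569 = -0.00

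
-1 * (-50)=50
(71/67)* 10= 710/67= 10.60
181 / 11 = 16.45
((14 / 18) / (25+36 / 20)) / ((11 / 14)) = 245 / 6633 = 0.04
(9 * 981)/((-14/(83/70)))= -732807/980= -747.76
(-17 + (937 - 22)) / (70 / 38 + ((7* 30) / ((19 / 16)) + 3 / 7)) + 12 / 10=370051 / 59555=6.21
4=4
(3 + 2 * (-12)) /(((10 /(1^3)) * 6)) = -7 /20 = -0.35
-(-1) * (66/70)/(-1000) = -0.00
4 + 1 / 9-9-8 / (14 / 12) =-740 / 63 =-11.75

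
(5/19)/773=5/14687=0.00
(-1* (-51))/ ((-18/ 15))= -85/ 2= -42.50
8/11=0.73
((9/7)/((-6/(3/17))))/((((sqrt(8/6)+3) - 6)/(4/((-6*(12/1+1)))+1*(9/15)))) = 321*sqrt(3)/177905+2889/355810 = 0.01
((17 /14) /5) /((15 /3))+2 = 717 /350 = 2.05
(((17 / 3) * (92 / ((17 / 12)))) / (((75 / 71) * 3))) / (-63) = -26128 / 14175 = -1.84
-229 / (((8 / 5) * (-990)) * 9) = 229 / 14256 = 0.02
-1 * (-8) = 8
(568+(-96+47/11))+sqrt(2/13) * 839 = 839 * sqrt(26)/13+5239/11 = 805.36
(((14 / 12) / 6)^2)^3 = 117649 / 2176782336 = 0.00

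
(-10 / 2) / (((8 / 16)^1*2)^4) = -5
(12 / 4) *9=27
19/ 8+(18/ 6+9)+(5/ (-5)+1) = 115/ 8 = 14.38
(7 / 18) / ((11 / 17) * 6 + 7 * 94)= 119 / 202536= 0.00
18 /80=9 /40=0.22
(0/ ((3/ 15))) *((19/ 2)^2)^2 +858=858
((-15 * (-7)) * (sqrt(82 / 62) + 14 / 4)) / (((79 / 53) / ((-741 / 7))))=-4123665 / 158-589095 * sqrt(1271) / 2449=-34674.84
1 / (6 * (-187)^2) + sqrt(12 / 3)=419629 / 209814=2.00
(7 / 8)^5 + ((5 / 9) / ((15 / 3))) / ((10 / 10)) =184031 / 294912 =0.62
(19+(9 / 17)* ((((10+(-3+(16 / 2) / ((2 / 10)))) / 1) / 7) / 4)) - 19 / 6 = 23879 / 1428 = 16.72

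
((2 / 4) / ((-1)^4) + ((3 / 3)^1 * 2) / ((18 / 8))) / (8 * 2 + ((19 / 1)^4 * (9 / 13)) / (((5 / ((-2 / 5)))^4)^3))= 19371509552001953125 / 223159790125537260192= 0.09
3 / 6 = 1 / 2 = 0.50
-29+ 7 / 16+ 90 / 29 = -11813 / 464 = -25.46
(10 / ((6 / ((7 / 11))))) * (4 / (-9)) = -140 / 297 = -0.47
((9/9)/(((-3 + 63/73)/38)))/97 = -1387/7566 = -0.18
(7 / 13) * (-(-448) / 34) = 1568 / 221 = 7.10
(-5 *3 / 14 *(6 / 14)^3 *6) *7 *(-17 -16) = 40095 / 343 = 116.90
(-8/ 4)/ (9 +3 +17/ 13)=-0.15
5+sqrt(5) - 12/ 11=6.15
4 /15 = 0.27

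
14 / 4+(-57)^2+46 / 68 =55304 / 17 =3253.18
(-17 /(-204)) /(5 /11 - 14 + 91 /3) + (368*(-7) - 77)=-5879037 /2216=-2653.00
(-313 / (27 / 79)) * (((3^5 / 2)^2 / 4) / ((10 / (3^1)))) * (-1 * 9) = 1460104623 / 160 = 9125653.89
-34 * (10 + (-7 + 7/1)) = -340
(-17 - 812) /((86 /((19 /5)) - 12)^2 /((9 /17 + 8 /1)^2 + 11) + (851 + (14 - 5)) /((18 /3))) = -1810876719 /316046999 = -5.73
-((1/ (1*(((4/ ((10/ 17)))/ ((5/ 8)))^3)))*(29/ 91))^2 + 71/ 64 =3720270852358593511/ 3353483770303873024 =1.11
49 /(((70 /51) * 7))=51 /10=5.10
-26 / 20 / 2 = -13 / 20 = -0.65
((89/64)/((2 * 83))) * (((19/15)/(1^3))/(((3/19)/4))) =32129/119520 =0.27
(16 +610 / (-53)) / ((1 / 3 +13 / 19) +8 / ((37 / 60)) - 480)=-35853 / 3720653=-0.01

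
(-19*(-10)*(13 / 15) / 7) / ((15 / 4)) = 1976 / 315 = 6.27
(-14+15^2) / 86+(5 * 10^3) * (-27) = -11609789 / 86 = -134997.55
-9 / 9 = -1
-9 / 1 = -9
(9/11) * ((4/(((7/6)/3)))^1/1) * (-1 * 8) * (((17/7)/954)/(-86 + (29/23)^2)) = 2589984/1275602251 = 0.00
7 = 7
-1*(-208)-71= 137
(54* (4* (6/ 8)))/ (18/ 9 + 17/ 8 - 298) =-0.55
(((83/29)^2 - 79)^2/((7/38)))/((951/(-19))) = -853452735000/1569456539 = -543.79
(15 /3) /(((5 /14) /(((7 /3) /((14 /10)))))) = 70 /3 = 23.33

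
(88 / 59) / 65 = 88 / 3835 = 0.02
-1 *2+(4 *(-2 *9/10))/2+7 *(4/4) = 7/5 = 1.40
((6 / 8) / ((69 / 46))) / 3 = 0.17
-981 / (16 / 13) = -12753 / 16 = -797.06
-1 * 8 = -8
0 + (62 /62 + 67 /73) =1.92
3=3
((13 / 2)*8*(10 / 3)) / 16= 65 / 6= 10.83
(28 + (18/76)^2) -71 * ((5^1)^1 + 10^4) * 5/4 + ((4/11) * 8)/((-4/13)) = -7051901529/7942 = -887925.15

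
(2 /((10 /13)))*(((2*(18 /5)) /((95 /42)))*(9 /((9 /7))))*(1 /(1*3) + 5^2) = 183456 /125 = 1467.65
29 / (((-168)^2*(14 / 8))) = 29 / 49392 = 0.00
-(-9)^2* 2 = -162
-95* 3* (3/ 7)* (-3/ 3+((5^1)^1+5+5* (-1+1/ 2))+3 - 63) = 91485/ 14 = 6534.64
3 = 3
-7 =-7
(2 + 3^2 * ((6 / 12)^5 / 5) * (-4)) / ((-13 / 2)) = -71 / 260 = -0.27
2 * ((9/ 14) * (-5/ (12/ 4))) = -15/ 7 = -2.14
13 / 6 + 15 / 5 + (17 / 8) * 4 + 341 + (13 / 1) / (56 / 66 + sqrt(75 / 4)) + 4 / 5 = 141570 * sqrt(3) / 78539 + 418049228 / 1178085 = 357.98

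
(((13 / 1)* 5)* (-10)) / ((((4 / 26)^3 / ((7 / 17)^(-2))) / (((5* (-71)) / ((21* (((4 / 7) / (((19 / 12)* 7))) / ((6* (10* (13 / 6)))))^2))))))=782116717537553125 / 6912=113153460291891.37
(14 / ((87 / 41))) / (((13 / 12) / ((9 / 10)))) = 5.48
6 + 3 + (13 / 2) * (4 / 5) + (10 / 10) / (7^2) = 14.22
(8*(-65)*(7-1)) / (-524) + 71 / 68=62341 / 8908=7.00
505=505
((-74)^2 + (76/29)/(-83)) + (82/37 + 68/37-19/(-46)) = 22451776933/4096714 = 5480.44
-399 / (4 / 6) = -1197 / 2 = -598.50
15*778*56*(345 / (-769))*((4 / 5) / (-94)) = 90185760 / 36143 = 2495.25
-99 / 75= -33 / 25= -1.32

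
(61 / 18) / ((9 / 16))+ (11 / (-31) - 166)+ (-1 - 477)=-1602847 / 2511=-638.33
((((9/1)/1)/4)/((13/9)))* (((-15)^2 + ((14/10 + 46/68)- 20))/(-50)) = -2851443/442000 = -6.45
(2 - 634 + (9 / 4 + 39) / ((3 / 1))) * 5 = -12365 / 4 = -3091.25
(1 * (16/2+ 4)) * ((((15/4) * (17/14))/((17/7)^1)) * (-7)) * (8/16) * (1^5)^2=-315/4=-78.75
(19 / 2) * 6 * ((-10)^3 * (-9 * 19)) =9747000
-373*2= -746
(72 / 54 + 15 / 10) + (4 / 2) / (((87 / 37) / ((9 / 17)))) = 9713 / 2958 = 3.28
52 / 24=13 / 6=2.17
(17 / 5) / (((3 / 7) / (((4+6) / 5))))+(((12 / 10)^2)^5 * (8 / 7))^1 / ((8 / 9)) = 4886493002 / 205078125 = 23.83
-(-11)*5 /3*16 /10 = 88 /3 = 29.33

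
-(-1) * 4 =4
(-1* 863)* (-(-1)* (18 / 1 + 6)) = -20712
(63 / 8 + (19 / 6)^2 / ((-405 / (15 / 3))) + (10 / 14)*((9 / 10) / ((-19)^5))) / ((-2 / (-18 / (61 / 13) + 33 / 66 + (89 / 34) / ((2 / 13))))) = -53.01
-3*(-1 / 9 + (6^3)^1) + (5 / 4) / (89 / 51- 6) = -1687289 / 2604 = -647.96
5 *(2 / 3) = 10 / 3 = 3.33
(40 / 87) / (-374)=-20 / 16269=-0.00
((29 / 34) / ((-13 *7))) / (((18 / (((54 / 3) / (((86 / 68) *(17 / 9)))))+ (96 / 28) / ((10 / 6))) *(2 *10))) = -261 / 2476084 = -0.00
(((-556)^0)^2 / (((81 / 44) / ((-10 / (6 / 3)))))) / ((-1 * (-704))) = -5 / 1296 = -0.00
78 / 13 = 6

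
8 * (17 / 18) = 68 / 9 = 7.56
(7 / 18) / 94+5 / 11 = 8537 / 18612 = 0.46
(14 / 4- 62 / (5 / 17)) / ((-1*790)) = 2073 / 7900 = 0.26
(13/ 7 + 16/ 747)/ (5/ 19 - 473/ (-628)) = 117208036/ 63412083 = 1.85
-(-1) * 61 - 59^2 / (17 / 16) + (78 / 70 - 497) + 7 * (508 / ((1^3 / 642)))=1356148323 / 595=2279240.88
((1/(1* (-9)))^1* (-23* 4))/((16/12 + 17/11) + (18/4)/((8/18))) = 0.79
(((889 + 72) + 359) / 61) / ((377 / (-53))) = -69960 / 22997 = -3.04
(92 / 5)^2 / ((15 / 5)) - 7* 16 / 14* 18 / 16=7789 / 75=103.85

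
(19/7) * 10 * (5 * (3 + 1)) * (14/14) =3800/7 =542.86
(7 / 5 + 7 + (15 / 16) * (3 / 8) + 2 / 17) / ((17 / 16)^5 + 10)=790503424 / 1011977445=0.78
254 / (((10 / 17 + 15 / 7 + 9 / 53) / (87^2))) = 662733.47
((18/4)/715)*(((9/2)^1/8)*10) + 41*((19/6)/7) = 892877/48048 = 18.58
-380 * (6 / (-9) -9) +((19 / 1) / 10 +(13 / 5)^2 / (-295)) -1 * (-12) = 163159061 / 44250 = 3687.21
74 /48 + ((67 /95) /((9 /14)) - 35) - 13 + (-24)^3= -94866431 /6840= -13869.36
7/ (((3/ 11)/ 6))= 154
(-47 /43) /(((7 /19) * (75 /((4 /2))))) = -1786 /22575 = -0.08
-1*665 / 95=-7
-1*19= -19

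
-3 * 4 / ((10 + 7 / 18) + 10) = -216 / 367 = -0.59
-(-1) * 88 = 88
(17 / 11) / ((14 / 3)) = 0.33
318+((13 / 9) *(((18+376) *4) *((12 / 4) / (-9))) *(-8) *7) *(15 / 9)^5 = 3587486398 / 6561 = 546789.57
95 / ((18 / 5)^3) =11875 / 5832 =2.04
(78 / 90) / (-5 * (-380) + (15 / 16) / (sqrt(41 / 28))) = 2592512 / 5683583055- 104 * sqrt(287) / 9472638425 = 0.00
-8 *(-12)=96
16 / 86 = 8 / 43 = 0.19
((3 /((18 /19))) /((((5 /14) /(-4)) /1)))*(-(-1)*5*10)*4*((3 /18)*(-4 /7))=6080 /9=675.56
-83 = -83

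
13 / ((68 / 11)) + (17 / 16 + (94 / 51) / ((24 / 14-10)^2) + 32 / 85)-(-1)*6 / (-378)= 256009871 / 72056880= 3.55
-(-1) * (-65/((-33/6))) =11.82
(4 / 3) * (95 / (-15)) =-76 / 9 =-8.44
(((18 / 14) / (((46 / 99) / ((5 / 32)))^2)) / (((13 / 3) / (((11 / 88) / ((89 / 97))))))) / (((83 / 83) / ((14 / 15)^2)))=19964637 / 5013938176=0.00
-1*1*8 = -8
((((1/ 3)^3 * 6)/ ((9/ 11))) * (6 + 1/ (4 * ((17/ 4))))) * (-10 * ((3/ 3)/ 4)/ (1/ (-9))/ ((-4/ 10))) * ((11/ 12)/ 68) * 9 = -311575/ 27744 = -11.23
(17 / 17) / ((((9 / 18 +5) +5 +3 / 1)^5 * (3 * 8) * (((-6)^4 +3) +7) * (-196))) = -1 / 2754731863674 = -0.00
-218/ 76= -109/ 38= -2.87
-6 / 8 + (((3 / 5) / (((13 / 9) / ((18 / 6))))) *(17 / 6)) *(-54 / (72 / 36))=-24981 / 260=-96.08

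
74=74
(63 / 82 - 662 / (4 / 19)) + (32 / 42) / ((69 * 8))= -186765875 / 59409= -3143.73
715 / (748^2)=65 / 50864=0.00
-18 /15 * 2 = -12 /5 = -2.40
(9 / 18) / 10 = 1 / 20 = 0.05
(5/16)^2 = 0.10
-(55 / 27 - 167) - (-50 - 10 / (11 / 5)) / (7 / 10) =504958 / 2079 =242.89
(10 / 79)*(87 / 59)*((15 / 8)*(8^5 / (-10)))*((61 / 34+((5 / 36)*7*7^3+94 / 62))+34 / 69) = -21852108508160 / 56495981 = -386790.50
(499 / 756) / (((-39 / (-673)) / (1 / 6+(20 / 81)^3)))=64863977569 / 31338012888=2.07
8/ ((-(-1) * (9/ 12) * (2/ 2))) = 32/ 3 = 10.67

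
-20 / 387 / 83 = -20 / 32121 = -0.00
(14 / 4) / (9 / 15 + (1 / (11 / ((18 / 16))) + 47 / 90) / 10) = 138600 / 26233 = 5.28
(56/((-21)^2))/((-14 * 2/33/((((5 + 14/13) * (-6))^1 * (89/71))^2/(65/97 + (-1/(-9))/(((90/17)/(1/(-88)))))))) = -90235524706208640/193341877982071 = -466.71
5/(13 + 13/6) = 30/91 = 0.33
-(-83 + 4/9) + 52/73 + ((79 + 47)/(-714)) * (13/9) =927172/11169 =83.01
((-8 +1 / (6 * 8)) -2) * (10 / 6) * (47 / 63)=-12.41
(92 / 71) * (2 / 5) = 184 / 355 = 0.52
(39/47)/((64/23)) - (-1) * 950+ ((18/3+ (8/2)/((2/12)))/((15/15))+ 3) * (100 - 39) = 2963.30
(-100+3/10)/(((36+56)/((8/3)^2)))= -7976/1035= -7.71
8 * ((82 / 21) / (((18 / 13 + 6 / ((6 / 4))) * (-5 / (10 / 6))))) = -4264 / 2205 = -1.93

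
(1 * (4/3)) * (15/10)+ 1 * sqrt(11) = 2+ sqrt(11) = 5.32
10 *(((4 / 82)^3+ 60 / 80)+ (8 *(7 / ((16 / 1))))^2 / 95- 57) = -561.21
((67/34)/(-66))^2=4489/5035536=0.00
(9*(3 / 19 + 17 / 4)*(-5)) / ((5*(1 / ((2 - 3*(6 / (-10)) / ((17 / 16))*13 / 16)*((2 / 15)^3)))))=-38458 / 121125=-0.32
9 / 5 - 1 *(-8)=49 / 5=9.80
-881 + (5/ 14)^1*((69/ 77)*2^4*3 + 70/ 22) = -931933/ 1078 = -864.50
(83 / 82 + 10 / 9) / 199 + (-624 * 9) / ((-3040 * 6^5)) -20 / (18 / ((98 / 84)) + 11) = -1368968089 / 1835448640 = -0.75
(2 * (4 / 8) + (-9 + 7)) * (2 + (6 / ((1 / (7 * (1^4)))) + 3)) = -47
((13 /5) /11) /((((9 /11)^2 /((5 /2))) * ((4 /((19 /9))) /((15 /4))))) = 13585 /7776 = 1.75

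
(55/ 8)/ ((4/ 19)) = 1045/ 32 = 32.66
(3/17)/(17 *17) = 3/4913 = 0.00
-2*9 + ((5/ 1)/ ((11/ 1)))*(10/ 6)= -569/ 33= -17.24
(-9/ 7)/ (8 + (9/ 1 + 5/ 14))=-2/ 27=-0.07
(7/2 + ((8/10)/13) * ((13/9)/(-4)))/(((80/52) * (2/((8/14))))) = 4069/6300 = 0.65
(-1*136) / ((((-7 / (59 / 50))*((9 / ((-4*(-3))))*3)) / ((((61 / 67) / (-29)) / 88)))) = -122366 / 33662475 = -0.00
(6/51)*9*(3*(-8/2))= -216/17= -12.71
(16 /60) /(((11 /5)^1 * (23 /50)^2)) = 10000 /17457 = 0.57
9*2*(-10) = -180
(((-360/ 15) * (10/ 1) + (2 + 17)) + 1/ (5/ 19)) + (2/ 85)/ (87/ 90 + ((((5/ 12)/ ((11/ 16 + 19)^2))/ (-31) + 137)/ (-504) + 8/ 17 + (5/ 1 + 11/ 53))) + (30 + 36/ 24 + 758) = 30567383137606013/ 53411123432710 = 572.30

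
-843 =-843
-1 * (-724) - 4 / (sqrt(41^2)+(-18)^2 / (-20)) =22439 / 31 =723.84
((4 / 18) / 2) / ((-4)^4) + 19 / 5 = 43781 / 11520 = 3.80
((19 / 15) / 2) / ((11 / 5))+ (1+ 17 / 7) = 1717 / 462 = 3.72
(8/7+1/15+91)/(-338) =-4841/17745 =-0.27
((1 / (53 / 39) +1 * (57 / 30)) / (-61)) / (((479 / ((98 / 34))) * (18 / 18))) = -68453 / 263263190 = -0.00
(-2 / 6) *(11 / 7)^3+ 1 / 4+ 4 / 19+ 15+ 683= 54521251 / 78204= 697.17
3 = 3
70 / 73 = 0.96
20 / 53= 0.38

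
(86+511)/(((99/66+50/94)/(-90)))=-5050620/191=-26443.04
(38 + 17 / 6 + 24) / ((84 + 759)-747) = 389 / 576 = 0.68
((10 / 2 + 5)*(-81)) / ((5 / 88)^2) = -250905.60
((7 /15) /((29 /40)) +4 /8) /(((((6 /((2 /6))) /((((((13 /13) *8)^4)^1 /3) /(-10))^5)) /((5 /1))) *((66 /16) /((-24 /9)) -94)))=114715689708381274112 /727184334375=157753246.72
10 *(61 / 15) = 40.67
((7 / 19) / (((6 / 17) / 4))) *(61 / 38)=7259 / 1083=6.70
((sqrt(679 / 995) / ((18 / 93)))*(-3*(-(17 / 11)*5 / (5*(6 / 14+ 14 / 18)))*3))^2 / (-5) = -6736194416511 / 13908030400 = -484.34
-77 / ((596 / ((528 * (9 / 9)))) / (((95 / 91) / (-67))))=137940 / 129779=1.06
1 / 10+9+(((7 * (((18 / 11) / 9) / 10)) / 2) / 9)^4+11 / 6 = 10502516378401 / 960596010000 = 10.93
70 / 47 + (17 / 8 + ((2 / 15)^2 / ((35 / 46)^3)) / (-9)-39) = -1155311440219 / 32645025000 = -35.39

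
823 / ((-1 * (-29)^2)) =-823 / 841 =-0.98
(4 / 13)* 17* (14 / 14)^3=68 / 13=5.23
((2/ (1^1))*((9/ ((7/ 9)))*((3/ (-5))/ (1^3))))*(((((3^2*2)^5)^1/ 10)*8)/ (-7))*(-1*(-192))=705277476864/ 1225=575736715.81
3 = 3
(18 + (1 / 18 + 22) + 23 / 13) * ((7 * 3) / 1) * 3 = 68509 / 26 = 2634.96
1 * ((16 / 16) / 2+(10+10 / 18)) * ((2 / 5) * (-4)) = -796 / 45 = -17.69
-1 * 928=-928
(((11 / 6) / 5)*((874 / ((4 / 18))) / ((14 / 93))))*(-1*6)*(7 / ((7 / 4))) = -229911.94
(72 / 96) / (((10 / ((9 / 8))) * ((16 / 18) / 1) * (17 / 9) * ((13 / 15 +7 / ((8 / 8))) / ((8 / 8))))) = 6561 / 1027072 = 0.01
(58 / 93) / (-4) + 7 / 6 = 94 / 93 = 1.01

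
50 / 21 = 2.38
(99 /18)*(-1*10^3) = -5500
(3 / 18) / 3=1 / 18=0.06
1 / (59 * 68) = 1 / 4012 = 0.00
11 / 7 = 1.57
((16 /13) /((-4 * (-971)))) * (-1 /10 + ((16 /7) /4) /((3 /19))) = 1478 /1325415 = 0.00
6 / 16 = 3 / 8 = 0.38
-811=-811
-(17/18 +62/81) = -277/162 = -1.71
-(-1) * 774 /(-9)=-86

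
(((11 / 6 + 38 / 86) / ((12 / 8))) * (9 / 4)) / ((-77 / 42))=-1761 / 946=-1.86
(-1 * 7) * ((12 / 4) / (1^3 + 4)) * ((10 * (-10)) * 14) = 5880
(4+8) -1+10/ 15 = 35/ 3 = 11.67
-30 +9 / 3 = -27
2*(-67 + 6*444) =5194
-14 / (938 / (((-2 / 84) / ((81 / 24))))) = 4 / 37989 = 0.00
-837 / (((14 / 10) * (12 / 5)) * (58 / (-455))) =453375 / 232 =1954.20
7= 7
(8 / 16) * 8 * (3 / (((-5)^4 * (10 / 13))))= 78 / 3125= 0.02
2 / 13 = 0.15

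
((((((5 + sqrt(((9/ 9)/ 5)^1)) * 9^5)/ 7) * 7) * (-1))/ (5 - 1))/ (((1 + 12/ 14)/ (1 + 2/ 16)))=-18600435/ 416 - 3720087 * sqrt(5)/ 2080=-48711.80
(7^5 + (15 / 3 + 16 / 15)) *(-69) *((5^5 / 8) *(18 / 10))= -1631392875 / 2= -815696437.50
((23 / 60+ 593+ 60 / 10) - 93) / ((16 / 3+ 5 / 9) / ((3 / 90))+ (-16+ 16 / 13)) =394979 / 126280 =3.13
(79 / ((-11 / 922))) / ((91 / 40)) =-2910.61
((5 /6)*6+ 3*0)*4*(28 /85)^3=87808 /122825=0.71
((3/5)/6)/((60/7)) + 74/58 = 22403/17400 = 1.29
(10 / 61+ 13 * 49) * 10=388670 / 61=6371.64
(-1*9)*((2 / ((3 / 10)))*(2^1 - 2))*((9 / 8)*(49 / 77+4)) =0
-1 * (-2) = 2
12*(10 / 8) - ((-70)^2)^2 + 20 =-24009965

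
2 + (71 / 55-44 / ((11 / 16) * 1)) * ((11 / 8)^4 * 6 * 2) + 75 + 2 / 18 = -2612.70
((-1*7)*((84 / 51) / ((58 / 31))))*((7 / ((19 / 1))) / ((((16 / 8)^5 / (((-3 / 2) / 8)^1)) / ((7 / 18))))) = 0.01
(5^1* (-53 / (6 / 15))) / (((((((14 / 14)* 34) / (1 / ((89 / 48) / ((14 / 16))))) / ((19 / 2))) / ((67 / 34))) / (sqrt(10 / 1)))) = -35421225* sqrt(10) / 205768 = -544.36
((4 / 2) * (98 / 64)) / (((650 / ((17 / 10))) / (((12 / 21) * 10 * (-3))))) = -357 / 2600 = -0.14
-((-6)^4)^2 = -1679616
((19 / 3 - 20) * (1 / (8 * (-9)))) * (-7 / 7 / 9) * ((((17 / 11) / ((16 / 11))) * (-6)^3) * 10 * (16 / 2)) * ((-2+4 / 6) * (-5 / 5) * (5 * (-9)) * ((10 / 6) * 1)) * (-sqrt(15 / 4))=174250 * sqrt(15) / 9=74985.26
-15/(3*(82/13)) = -65/82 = -0.79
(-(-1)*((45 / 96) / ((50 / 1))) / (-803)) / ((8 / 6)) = -9 / 1027840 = -0.00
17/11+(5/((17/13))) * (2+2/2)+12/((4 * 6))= 5055/374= 13.52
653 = 653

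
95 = 95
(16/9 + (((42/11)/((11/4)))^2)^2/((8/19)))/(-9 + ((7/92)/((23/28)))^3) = -378545210649657314/321266304581547501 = -1.18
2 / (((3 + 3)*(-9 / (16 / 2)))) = -8 / 27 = -0.30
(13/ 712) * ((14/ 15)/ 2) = 91/ 10680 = 0.01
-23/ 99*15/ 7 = -115/ 231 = -0.50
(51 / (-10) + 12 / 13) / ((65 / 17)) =-1.09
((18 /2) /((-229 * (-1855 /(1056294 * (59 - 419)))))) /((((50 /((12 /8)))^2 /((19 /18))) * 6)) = -1.28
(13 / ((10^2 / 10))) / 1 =13 / 10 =1.30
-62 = -62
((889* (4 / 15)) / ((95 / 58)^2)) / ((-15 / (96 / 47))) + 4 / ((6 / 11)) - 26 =-325547096 / 10604375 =-30.70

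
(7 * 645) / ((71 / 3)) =13545 / 71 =190.77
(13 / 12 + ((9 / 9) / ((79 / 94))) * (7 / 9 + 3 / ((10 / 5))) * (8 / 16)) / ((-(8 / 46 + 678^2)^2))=-50255 / 4354933303001088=-0.00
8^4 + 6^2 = 4132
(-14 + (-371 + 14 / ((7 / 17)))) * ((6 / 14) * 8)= -8424 / 7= -1203.43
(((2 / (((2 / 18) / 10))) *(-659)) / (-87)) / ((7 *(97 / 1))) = 39540 / 19691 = 2.01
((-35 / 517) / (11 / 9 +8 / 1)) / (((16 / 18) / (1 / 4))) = -0.00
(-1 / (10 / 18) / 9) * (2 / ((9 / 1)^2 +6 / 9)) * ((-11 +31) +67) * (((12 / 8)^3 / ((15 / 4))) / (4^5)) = -2349 / 6272000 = -0.00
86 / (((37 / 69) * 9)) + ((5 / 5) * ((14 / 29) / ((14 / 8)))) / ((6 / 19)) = 20058 / 1073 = 18.69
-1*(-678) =678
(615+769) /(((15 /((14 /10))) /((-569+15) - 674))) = -11896864 /75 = -158624.85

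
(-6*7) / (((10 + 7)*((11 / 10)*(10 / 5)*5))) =-42 / 187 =-0.22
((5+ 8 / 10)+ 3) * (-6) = -264 / 5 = -52.80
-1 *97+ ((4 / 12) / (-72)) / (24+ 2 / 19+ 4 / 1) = -11188387 / 115344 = -97.00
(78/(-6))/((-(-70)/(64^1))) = -416/35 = -11.89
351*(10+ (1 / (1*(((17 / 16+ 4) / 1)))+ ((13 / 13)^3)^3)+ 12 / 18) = 12493 / 3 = 4164.33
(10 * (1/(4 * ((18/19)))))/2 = 95/72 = 1.32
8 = 8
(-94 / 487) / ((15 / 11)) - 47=-344369 / 7305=-47.14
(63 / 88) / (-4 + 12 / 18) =-189 / 880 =-0.21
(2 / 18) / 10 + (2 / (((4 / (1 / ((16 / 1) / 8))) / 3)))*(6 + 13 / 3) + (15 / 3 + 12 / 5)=2729 / 180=15.16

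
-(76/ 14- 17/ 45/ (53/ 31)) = -86941/ 16695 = -5.21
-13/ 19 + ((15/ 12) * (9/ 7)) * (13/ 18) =507/ 1064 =0.48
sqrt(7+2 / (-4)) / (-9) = -0.28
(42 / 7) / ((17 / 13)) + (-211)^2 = 756935 / 17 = 44525.59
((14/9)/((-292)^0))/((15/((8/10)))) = 56/675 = 0.08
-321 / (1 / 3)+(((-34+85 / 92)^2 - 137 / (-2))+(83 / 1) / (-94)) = 79022391 / 397808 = 198.64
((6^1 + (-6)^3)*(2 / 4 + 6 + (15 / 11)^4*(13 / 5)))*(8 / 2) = -190504860 / 14641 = -13011.74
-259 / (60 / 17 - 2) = -4403 / 26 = -169.35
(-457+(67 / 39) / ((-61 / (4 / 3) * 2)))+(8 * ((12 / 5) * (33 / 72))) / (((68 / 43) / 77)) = -17311478 / 606645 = -28.54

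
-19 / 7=-2.71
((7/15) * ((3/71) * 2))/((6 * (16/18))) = 21/2840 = 0.01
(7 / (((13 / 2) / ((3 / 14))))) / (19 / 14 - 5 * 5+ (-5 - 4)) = -0.01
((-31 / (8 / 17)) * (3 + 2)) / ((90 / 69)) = -12121 / 48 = -252.52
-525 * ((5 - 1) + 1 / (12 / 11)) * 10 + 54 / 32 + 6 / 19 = -7846391 / 304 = -25810.50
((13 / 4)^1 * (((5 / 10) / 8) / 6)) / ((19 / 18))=39 / 1216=0.03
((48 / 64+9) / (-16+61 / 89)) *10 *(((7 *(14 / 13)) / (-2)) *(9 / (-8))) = -588735 / 21808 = -27.00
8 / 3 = 2.67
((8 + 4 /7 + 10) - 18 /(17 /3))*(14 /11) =3664 /187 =19.59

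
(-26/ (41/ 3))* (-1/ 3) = 26/ 41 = 0.63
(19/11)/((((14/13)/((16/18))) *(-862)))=-494/298683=-0.00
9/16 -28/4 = -103/16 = -6.44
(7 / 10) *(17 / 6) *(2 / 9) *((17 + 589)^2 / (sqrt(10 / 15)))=1213919 *sqrt(6) / 15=198232.14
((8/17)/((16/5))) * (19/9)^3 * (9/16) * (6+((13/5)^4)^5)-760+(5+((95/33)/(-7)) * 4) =10037289918906004884666832793/64714965820312500000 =155099980.22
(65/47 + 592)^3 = 21691961596369/103823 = 208932140.24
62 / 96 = 0.65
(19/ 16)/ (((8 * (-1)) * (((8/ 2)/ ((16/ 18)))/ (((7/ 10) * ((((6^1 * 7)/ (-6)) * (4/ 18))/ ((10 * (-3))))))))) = -931/ 777600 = -0.00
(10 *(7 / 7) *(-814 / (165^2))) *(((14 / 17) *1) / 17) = -2072 / 143055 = -0.01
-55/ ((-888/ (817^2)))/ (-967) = -36711895/ 858696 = -42.75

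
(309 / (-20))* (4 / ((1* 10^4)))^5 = -309 / 1953125000000000000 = -0.00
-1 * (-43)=43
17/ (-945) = -17/ 945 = -0.02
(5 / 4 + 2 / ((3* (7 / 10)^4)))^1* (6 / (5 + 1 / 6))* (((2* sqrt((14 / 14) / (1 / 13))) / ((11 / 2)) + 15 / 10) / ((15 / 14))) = 185624* sqrt(13) / 116963 + 69609 / 10633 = 12.27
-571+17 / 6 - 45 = -3679 / 6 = -613.17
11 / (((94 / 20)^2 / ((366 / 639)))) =134200 / 470517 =0.29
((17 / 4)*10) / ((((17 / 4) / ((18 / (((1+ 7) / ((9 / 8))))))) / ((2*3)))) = 1215 / 8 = 151.88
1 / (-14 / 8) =-4 / 7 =-0.57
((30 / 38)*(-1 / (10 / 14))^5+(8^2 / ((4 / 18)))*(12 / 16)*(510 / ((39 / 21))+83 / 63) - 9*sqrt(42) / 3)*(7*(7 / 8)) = 450815936823 / 1235000 - 147*sqrt(42) / 8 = 364914.06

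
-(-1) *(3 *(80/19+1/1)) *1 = 297/19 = 15.63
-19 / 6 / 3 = -19 / 18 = -1.06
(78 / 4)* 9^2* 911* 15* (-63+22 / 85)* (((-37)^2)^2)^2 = -161724059358309547768071 / 34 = -4756589981126751404943.26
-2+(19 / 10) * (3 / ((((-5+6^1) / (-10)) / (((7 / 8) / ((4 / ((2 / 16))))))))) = -911 / 256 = -3.56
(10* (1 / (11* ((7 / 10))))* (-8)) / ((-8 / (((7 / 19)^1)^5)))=0.01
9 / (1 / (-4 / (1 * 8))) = -9 / 2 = -4.50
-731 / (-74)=731 / 74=9.88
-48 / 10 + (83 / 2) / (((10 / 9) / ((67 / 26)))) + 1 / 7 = 333391 / 3640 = 91.59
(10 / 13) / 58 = 5 / 377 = 0.01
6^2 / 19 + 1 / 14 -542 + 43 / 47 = -6740065 / 12502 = -539.12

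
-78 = -78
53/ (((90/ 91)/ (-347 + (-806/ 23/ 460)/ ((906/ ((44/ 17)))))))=-17044717719302/ 916611525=-18595.36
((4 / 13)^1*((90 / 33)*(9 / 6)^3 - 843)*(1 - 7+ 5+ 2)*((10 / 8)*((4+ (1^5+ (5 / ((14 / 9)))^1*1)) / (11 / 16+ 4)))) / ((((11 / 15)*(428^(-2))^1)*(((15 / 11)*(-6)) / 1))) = 7360516304 / 429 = 17157380.66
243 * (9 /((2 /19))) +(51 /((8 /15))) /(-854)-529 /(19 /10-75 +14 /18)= 40184374329 /1933456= 20783.70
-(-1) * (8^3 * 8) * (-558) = -2285568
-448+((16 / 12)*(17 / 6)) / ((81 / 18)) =-36220 / 81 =-447.16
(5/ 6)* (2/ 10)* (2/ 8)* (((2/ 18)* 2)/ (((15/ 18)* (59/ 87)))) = 29/ 1770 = 0.02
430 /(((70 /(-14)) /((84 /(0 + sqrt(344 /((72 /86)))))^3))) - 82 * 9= -8001504 * sqrt(2) /1849 - 738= -6857.98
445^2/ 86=198025/ 86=2302.62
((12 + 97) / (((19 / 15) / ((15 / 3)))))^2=66830625 / 361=185126.39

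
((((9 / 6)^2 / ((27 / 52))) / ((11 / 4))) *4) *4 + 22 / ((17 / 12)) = 22856 / 561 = 40.74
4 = 4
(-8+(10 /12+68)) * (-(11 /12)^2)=-44165 /864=-51.12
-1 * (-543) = 543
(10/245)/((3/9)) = 6/49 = 0.12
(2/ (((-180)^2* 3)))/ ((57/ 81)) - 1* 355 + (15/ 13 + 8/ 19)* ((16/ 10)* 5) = -152231387/ 444600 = -342.40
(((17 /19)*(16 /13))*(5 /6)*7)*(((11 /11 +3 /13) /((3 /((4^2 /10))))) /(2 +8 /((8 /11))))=121856 /375687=0.32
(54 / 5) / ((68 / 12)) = 1.91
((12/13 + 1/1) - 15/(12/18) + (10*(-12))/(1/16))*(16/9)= -3449.91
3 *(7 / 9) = 7 / 3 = 2.33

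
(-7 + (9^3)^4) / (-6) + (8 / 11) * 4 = -1553362450511 / 33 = -47071589409.42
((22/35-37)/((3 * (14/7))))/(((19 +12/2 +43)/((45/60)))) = -1273/19040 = -0.07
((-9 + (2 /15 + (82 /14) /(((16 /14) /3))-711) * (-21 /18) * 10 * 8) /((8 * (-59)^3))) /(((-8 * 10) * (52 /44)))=1606363 /3844694880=0.00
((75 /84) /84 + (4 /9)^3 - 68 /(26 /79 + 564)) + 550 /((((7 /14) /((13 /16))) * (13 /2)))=137.48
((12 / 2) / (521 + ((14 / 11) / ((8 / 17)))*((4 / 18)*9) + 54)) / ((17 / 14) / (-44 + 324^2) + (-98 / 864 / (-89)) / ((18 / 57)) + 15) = 5591713792896 / 8115893051540017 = 0.00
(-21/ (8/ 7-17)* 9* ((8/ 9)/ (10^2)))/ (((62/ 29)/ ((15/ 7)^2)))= 261/ 1147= 0.23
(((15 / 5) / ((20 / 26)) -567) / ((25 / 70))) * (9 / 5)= -354753 / 125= -2838.02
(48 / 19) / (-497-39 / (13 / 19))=-24 / 5263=-0.00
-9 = -9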